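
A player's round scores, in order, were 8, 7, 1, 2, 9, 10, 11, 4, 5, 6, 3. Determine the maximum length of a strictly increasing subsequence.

5

Track the smallest tail for each achievable length (strict):
8 → extends → [8]
7 → replaces 8 → [7]
1 → replaces 7 → [1]
2 → extends → [1, 2]
9 → extends → [1, 2, 9]
10 → extends → [1, 2, 9, 10]
11 → extends → [1, 2, 9, 10, 11]
4 → replaces 9 → [1, 2, 4, 10, 11]
5 → replaces 10 → [1, 2, 4, 5, 11]
6 → replaces 11 → [1, 2, 4, 5, 6]
3 → replaces 4 → [1, 2, 3, 5, 6]
Five tails, so the longest strictly increasing subsequence has length 5 (e.g. 1, 2, 9, 10, 11).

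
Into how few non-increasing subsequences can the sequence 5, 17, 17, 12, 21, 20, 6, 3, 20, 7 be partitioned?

3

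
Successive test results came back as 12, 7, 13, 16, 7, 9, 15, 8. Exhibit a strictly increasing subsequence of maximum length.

Patience tails give the LIS length; then backtrack through the dp parents:
12 → extends → [12]
7 → replaces 12 → [7]
13 → extends → [7, 13]
16 → extends → [7, 13, 16]
7 → already a tail → [7, 13, 16]
9 → replaces 13 → [7, 9, 16]
15 → replaces 16 → [7, 9, 15]
8 → replaces 9 → [7, 8, 15]
Length 3; one witness is 12, 13, 16.

12, 13, 16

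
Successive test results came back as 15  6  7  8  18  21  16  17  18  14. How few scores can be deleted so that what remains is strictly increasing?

Fewest deletions = n − (longest strictly increasing subsequence).
Patience tails:
15 → extends → [15]
6 → replaces 15 → [6]
7 → extends → [6, 7]
8 → extends → [6, 7, 8]
18 → extends → [6, 7, 8, 18]
21 → extends → [6, 7, 8, 18, 21]
16 → replaces 18 → [6, 7, 8, 16, 21]
17 → replaces 21 → [6, 7, 8, 16, 17]
18 → extends → [6, 7, 8, 16, 17, 18]
14 → replaces 16 → [6, 7, 8, 14, 17, 18]
Longest strictly increasing subsequence has length 6, so deletions = 10 − 6 = 4.

4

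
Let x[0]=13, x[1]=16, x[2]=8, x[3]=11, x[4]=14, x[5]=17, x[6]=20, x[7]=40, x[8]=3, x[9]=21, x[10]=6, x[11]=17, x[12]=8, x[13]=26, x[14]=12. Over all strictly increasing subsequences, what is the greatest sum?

Let S[i] be the best sum of a strictly increasing subsequence ending at i:
i:       0   1   2   3   4   5   6   7   8   9  10  11  12  13  14
x[i]:   13  16   8  11  14  17  20  40   3  21   6  17   8  26  12
S:      13  29   8  19  33  50  70 110   3  91   9  50  17 117  31
Maximum is 117 (e.g. 8 + 11 + 14 + 17 + 20 + 21 + 26).

117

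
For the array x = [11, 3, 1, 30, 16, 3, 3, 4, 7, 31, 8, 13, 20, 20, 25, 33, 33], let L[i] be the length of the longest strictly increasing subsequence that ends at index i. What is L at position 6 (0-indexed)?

2

dp[i] = 1 + max{dp[j] : j<i, x[j]<x[i]} (or 1 if no such j):
i:      0  1  2  3  4  5  6  7  8  9 10 11 12 13 14 15 16
x[i]:  11  3  1 30 16  3  3  4  7 31  8 13 20 20 25 33 33
dp:     1  1  1  2  2  2  2  3  4  5  5  6  7  7  8  9  9
At index 6 the value is 2.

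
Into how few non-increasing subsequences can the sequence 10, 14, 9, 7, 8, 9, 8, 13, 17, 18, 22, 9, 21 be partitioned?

7

The minimum number of non-increasing subsequences covering a sequence equals the length of its longest strictly increasing subsequence.
LIS length is 7 (e.g. 7, 8, 9, 13, 17, 18, 22), so 7 piles are needed.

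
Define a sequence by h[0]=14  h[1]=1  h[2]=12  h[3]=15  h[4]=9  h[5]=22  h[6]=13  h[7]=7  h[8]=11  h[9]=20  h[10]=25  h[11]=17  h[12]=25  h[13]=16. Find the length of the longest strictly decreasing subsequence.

Negate each value so 'decreasing' becomes 'increasing', then run patience tails on the negated sequence:
-14 → extends → [-14]
-1 → extends → [-14, -1]
-12 → replaces -1 → [-14, -12]
-15 → replaces -14 → [-15, -12]
-9 → extends → [-15, -12, -9]
-22 → replaces -15 → [-22, -12, -9]
-13 → replaces -12 → [-22, -13, -9]
-7 → extends → [-22, -13, -9, -7]
-11 → replaces -9 → [-22, -13, -11, -7]
-20 → replaces -13 → [-22, -20, -11, -7]
-25 → replaces -22 → [-25, -20, -11, -7]
-17 → replaces -11 → [-25, -20, -17, -7]
-25 → already a tail → [-25, -20, -17, -7]
-16 → replaces -7 → [-25, -20, -17, -16]
Four tails, so the longest strictly decreasing subsequence of the original has length 4.

4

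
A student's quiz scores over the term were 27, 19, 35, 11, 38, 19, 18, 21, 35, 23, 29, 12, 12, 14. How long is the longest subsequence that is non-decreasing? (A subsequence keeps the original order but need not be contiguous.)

5

Track the smallest tail for each achievable length (allowing ties):
27 → extends → [27]
19 → replaces 27 → [19]
35 → extends → [19, 35]
11 → replaces 19 → [11, 35]
38 → extends → [11, 35, 38]
19 → replaces 35 → [11, 19, 38]
18 → replaces 19 → [11, 18, 38]
21 → replaces 38 → [11, 18, 21]
35 → extends → [11, 18, 21, 35]
23 → replaces 35 → [11, 18, 21, 23]
29 → extends → [11, 18, 21, 23, 29]
12 → replaces 18 → [11, 12, 21, 23, 29]
12 → replaces 21 → [11, 12, 12, 23, 29]
14 → replaces 23 → [11, 12, 12, 14, 29]
Five tails, so the longest non-decreasing subsequence has length 5 (e.g. 19, 19, 21, 23, 29).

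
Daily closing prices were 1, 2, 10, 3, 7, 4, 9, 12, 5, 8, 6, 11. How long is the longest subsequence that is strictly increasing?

Track the smallest tail for each achievable length (strict):
1 → extends → [1]
2 → extends → [1, 2]
10 → extends → [1, 2, 10]
3 → replaces 10 → [1, 2, 3]
7 → extends → [1, 2, 3, 7]
4 → replaces 7 → [1, 2, 3, 4]
9 → extends → [1, 2, 3, 4, 9]
12 → extends → [1, 2, 3, 4, 9, 12]
5 → replaces 9 → [1, 2, 3, 4, 5, 12]
8 → replaces 12 → [1, 2, 3, 4, 5, 8]
6 → replaces 8 → [1, 2, 3, 4, 5, 6]
11 → extends → [1, 2, 3, 4, 5, 6, 11]
Seven tails, so the longest strictly increasing subsequence has length 7 (e.g. 1, 2, 3, 4, 5, 8, 11).

7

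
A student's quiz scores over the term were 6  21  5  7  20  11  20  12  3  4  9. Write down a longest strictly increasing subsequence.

6, 7, 11, 20

Patience tails give the LIS length; then backtrack through the dp parents:
6 → extends → [6]
21 → extends → [6, 21]
5 → replaces 6 → [5, 21]
7 → replaces 21 → [5, 7]
20 → extends → [5, 7, 20]
11 → replaces 20 → [5, 7, 11]
20 → extends → [5, 7, 11, 20]
12 → replaces 20 → [5, 7, 11, 12]
3 → replaces 5 → [3, 7, 11, 12]
4 → replaces 7 → [3, 4, 11, 12]
9 → replaces 11 → [3, 4, 9, 12]
Length 4; one witness is 6, 7, 11, 20.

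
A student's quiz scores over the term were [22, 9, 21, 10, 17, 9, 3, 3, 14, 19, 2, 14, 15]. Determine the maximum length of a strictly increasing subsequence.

Let dp[i] be the length of the longest such subsequence ending at index i:
i:      1  2  3  4  5  6  7  8  9 10 11 12 13
a[i]:  22  9 21 10 17  9  3  3 14 19  2 14 15
dp:     1  1  2  2  3  1  1  1  3  4  1  3  4
Maximum dp value is 4.

4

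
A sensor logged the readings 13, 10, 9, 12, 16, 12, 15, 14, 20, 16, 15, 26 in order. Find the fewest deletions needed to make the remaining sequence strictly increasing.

Fewest deletions = n − (longest strictly increasing subsequence).
i:      1  2  3  4  5  6  7  8  9 10 11 12
a[i]:  13 10  9 12 16 12 15 14 20 16 15 26
dp:     1  1  1  2  3  2  3  3  4  4  4  5
max dp = 5, so deletions = 12 − 5 = 7.

7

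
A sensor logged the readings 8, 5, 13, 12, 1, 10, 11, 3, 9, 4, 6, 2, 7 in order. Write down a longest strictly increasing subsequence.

1, 3, 4, 6, 7

Patience tails give the LIS length; then backtrack through the dp parents:
8 → extends → [8]
5 → replaces 8 → [5]
13 → extends → [5, 13]
12 → replaces 13 → [5, 12]
1 → replaces 5 → [1, 12]
10 → replaces 12 → [1, 10]
11 → extends → [1, 10, 11]
3 → replaces 10 → [1, 3, 11]
9 → replaces 11 → [1, 3, 9]
4 → replaces 9 → [1, 3, 4]
6 → extends → [1, 3, 4, 6]
2 → replaces 3 → [1, 2, 4, 6]
7 → extends → [1, 2, 4, 6, 7]
Length 5; one witness is 1, 3, 4, 6, 7.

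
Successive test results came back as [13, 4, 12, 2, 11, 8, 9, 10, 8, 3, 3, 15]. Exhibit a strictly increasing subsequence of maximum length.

Patience tails give the LIS length; then backtrack through the dp parents:
13 → extends → [13]
4 → replaces 13 → [4]
12 → extends → [4, 12]
2 → replaces 4 → [2, 12]
11 → replaces 12 → [2, 11]
8 → replaces 11 → [2, 8]
9 → extends → [2, 8, 9]
10 → extends → [2, 8, 9, 10]
8 → already a tail → [2, 8, 9, 10]
3 → replaces 8 → [2, 3, 9, 10]
3 → already a tail → [2, 3, 9, 10]
15 → extends → [2, 3, 9, 10, 15]
Length 5; one witness is 4, 8, 9, 10, 15.

4, 8, 9, 10, 15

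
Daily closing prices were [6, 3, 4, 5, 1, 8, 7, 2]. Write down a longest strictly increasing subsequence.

3, 4, 5, 8

Patience tails give the LIS length; then backtrack through the dp parents:
6 → extends → [6]
3 → replaces 6 → [3]
4 → extends → [3, 4]
5 → extends → [3, 4, 5]
1 → replaces 3 → [1, 4, 5]
8 → extends → [1, 4, 5, 8]
7 → replaces 8 → [1, 4, 5, 7]
2 → replaces 4 → [1, 2, 5, 7]
Length 4; one witness is 3, 4, 5, 8.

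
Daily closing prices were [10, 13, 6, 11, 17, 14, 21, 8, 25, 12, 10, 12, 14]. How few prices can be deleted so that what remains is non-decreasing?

Fewest deletions = n − (longest non-decreasing subsequence).
i:      1  2  3  4  5  6  7  8  9 10 11 12 13
a[i]:  10 13  6 11 17 14 21  8 25 12 10 12 14
dp:     1  2  1  2  3  3  4  2  5  3  3  4  5
max dp = 5, so deletions = 13 − 5 = 8.

8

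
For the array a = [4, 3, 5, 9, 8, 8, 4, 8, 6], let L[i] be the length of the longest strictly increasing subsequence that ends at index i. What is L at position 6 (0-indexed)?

2

dp[i] = 1 + max{dp[j] : j<i, a[j]<a[i]} (or 1 if no such j):
i:     0 1 2 3 4 5 6 7 8
a[i]:  4 3 5 9 8 8 4 8 6
dp:    1 1 2 3 3 3 2 3 3
At index 6 the value is 2.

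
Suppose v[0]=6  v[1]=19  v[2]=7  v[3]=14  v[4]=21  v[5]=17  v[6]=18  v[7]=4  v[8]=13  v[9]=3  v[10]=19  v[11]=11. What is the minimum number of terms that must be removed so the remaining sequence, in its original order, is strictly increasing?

6

Fewest deletions = n − (longest strictly increasing subsequence).
i:      0  1  2  3  4  5  6  7  8  9 10 11
v[i]:   6 19  7 14 21 17 18  4 13  3 19 11
dp:     1  2  2  3  4  4  5  1  3  1  6  3
max dp = 6, so deletions = 12 − 6 = 6.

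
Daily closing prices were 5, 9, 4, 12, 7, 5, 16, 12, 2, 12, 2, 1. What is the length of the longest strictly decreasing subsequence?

Negate each value so 'decreasing' becomes 'increasing', then run patience tails on the negated sequence:
-5 → extends → [-5]
-9 → replaces -5 → [-9]
-4 → extends → [-9, -4]
-12 → replaces -9 → [-12, -4]
-7 → replaces -4 → [-12, -7]
-5 → extends → [-12, -7, -5]
-16 → replaces -12 → [-16, -7, -5]
-12 → replaces -7 → [-16, -12, -5]
-2 → extends → [-16, -12, -5, -2]
-12 → already a tail → [-16, -12, -5, -2]
-2 → already a tail → [-16, -12, -5, -2]
-1 → extends → [-16, -12, -5, -2, -1]
Five tails, so the longest strictly decreasing subsequence of the original has length 5.

5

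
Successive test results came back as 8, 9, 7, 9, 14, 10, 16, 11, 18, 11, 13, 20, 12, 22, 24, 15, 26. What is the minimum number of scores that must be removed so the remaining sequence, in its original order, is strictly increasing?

8

Fewest deletions = n − (longest strictly increasing subsequence).
Patience tails:
8 → extends → [8]
9 → extends → [8, 9]
7 → replaces 8 → [7, 9]
9 → already a tail → [7, 9]
14 → extends → [7, 9, 14]
10 → replaces 14 → [7, 9, 10]
16 → extends → [7, 9, 10, 16]
11 → replaces 16 → [7, 9, 10, 11]
18 → extends → [7, 9, 10, 11, 18]
11 → already a tail → [7, 9, 10, 11, 18]
13 → replaces 18 → [7, 9, 10, 11, 13]
20 → extends → [7, 9, 10, 11, 13, 20]
12 → replaces 13 → [7, 9, 10, 11, 12, 20]
22 → extends → [7, 9, 10, 11, 12, 20, 22]
24 → extends → [7, 9, 10, 11, 12, 20, 22, 24]
15 → replaces 20 → [7, 9, 10, 11, 12, 15, 22, 24]
26 → extends → [7, 9, 10, 11, 12, 15, 22, 24, 26]
Longest strictly increasing subsequence has length 9, so deletions = 17 − 9 = 8.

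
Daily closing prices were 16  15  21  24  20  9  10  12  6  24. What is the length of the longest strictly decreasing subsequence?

4

Let dp[i] be the longest strictly decreasing subsequence ending at i:
i:      1  2  3  4  5  6  7  8  9 10
a[i]:  16 15 21 24 20  9 10 12  6 24
dp:     1  2  1  1  2  3  3  3  4  1
Maximum is 4.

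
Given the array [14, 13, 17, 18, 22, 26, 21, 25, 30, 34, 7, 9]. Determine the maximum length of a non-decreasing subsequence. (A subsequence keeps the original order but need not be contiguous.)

Track the smallest tail for each achievable length (allowing ties):
14 → extends → [14]
13 → replaces 14 → [13]
17 → extends → [13, 17]
18 → extends → [13, 17, 18]
22 → extends → [13, 17, 18, 22]
26 → extends → [13, 17, 18, 22, 26]
21 → replaces 22 → [13, 17, 18, 21, 26]
25 → replaces 26 → [13, 17, 18, 21, 25]
30 → extends → [13, 17, 18, 21, 25, 30]
34 → extends → [13, 17, 18, 21, 25, 30, 34]
7 → replaces 13 → [7, 17, 18, 21, 25, 30, 34]
9 → replaces 17 → [7, 9, 18, 21, 25, 30, 34]
Seven tails, so the longest non-decreasing subsequence has length 7 (e.g. 14, 17, 18, 22, 26, 30, 34).

7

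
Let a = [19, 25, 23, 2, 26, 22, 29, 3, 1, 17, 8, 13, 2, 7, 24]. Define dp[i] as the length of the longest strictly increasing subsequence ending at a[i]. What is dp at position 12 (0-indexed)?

2

dp[i] = 1 + max{dp[j] : j<i, a[j]<a[i]} (or 1 if no such j):
i:      0  1  2  3  4  5  6  7  8  9 10 11 12 13 14
a[i]:  19 25 23  2 26 22 29  3  1 17  8 13  2  7 24
dp:     1  2  2  1  3  2  4  2  1  3  3  4  2  3  5
At index 12 the value is 2.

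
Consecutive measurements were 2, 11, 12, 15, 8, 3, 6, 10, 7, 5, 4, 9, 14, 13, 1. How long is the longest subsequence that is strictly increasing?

6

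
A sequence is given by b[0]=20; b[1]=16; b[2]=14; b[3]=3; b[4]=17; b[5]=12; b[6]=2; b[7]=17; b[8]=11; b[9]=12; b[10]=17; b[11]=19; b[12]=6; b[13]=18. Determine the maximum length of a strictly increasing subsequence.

Track the smallest tail for each achievable length (strict):
20 → extends → [20]
16 → replaces 20 → [16]
14 → replaces 16 → [14]
3 → replaces 14 → [3]
17 → extends → [3, 17]
12 → replaces 17 → [3, 12]
2 → replaces 3 → [2, 12]
17 → extends → [2, 12, 17]
11 → replaces 12 → [2, 11, 17]
12 → replaces 17 → [2, 11, 12]
17 → extends → [2, 11, 12, 17]
19 → extends → [2, 11, 12, 17, 19]
6 → replaces 11 → [2, 6, 12, 17, 19]
18 → replaces 19 → [2, 6, 12, 17, 18]
Five tails, so the longest strictly increasing subsequence has length 5 (e.g. 3, 11, 12, 17, 19).

5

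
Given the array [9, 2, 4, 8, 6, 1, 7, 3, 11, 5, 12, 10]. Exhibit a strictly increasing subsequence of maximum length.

2, 4, 6, 7, 11, 12

Patience tails give the LIS length; then backtrack through the dp parents:
9 → extends → [9]
2 → replaces 9 → [2]
4 → extends → [2, 4]
8 → extends → [2, 4, 8]
6 → replaces 8 → [2, 4, 6]
1 → replaces 2 → [1, 4, 6]
7 → extends → [1, 4, 6, 7]
3 → replaces 4 → [1, 3, 6, 7]
11 → extends → [1, 3, 6, 7, 11]
5 → replaces 6 → [1, 3, 5, 7, 11]
12 → extends → [1, 3, 5, 7, 11, 12]
10 → replaces 11 → [1, 3, 5, 7, 10, 12]
Length 6; one witness is 2, 4, 6, 7, 11, 12.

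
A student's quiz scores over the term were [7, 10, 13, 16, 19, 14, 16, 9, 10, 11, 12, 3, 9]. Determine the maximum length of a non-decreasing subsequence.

5

Let dp[i] be the length of the longest such subsequence ending at index i:
i:      1  2  3  4  5  6  7  8  9 10 11 12 13
a[i]:   7 10 13 16 19 14 16  9 10 11 12  3  9
dp:     1  2  3  4  5  4  5  2  3  4  5  1  3
Maximum dp value is 5.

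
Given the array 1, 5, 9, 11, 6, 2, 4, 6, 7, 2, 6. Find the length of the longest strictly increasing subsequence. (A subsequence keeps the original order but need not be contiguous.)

5

Track the smallest tail for each achievable length (strict):
1 → extends → [1]
5 → extends → [1, 5]
9 → extends → [1, 5, 9]
11 → extends → [1, 5, 9, 11]
6 → replaces 9 → [1, 5, 6, 11]
2 → replaces 5 → [1, 2, 6, 11]
4 → replaces 6 → [1, 2, 4, 11]
6 → replaces 11 → [1, 2, 4, 6]
7 → extends → [1, 2, 4, 6, 7]
2 → already a tail → [1, 2, 4, 6, 7]
6 → already a tail → [1, 2, 4, 6, 7]
Five tails, so the longest strictly increasing subsequence has length 5 (e.g. 1, 2, 4, 6, 7).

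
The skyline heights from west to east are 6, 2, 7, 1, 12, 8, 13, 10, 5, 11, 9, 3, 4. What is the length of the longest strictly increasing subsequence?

Let dp[i] be the length of the longest such subsequence ending at index i:
i:      1  2  3  4  5  6  7  8  9 10 11 12 13
a[i]:   6  2  7  1 12  8 13 10  5 11  9  3  4
dp:     1  1  2  1  3  3  4  4  2  5  4  2  3
Maximum dp value is 5.

5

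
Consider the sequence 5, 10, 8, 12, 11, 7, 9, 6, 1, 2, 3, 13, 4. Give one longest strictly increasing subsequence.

Patience tails give the LIS length; then backtrack through the dp parents:
5 → extends → [5]
10 → extends → [5, 10]
8 → replaces 10 → [5, 8]
12 → extends → [5, 8, 12]
11 → replaces 12 → [5, 8, 11]
7 → replaces 8 → [5, 7, 11]
9 → replaces 11 → [5, 7, 9]
6 → replaces 7 → [5, 6, 9]
1 → replaces 5 → [1, 6, 9]
2 → replaces 6 → [1, 2, 9]
3 → replaces 9 → [1, 2, 3]
13 → extends → [1, 2, 3, 13]
4 → replaces 13 → [1, 2, 3, 4]
Length 4; one witness is 5, 10, 12, 13.

5, 10, 12, 13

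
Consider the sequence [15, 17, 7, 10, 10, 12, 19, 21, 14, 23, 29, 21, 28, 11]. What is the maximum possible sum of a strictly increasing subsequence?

Let S[i] be the best sum of a strictly increasing subsequence ending at i:
i:       1   2   3   4   5   6   7   8   9  10  11  12  13  14
a[i]:   15  17   7  10  10  12  19  21  14  23  29  21  28  11
S:      15  32   7  17  17  29  51  72  43  95 124  72 123  28
Maximum is 124 (e.g. 15 + 17 + 19 + 21 + 23 + 29).

124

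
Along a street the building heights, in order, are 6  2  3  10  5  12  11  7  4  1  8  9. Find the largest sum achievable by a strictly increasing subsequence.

34

Let S[i] be the best sum of a strictly increasing subsequence ending at i:
i:      1  2  3  4  5  6  7  8  9 10 11 12
a[i]:   6  2  3 10  5 12 11  7  4  1  8  9
S:      6  2  5 16 10 28 27 17  9  1 25 34
Maximum is 34 (e.g. 2 + 3 + 5 + 7 + 8 + 9).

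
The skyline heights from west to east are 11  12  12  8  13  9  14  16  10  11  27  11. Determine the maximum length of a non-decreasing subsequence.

Track the smallest tail for each achievable length (allowing ties):
11 → extends → [11]
12 → extends → [11, 12]
12 → extends → [11, 12, 12]
8 → replaces 11 → [8, 12, 12]
13 → extends → [8, 12, 12, 13]
9 → replaces 12 → [8, 9, 12, 13]
14 → extends → [8, 9, 12, 13, 14]
16 → extends → [8, 9, 12, 13, 14, 16]
10 → replaces 12 → [8, 9, 10, 13, 14, 16]
11 → replaces 13 → [8, 9, 10, 11, 14, 16]
27 → extends → [8, 9, 10, 11, 14, 16, 27]
11 → replaces 14 → [8, 9, 10, 11, 11, 16, 27]
Seven tails, so the longest non-decreasing subsequence has length 7 (e.g. 11, 12, 12, 13, 14, 16, 27).

7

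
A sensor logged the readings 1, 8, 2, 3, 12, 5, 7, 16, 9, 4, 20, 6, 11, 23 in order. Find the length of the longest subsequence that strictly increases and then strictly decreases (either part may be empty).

inc[i] = longest strictly increasing subsequence ending at i; dec[i] = longest strictly decreasing subsequence starting at i:
i:      1  2  3  4  5  6  7  8  9 10 11 12 13 14
a[i]:   1  8  2  3 12  5  7 16  9  4 20  6 11 23
inc:    1  2  2  3  4  4  5  6  6  4  7  5  7  8
dec:    1  3  1  1  3  2  2  3  2  1  2  1  1  1
Best peak at i=8 (value 16): inc=6, dec=3, length 6+3−1 = 8.

8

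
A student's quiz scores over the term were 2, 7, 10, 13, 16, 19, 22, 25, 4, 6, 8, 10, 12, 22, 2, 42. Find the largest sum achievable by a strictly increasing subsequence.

Let S[i] be the best sum of a strictly increasing subsequence ending at i:
i:       1   2   3   4   5   6   7   8   9  10  11  12  13  14  15  16
a[i]:    2   7  10  13  16  19  22  25   4   6   8  10  12  22   2  42
S:       2   9  19  32  48  67  89 114   6  12  20  30  42  89   2 156
Maximum is 156 (e.g. 2 + 7 + 10 + 13 + 16 + 19 + 22 + 25 + 42).

156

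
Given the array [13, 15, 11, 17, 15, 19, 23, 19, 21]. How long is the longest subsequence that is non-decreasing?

6

Let dp[i] be the length of the longest such subsequence ending at index i:
i:      1  2  3  4  5  6  7  8  9
a[i]:  13 15 11 17 15 19 23 19 21
dp:     1  2  1  3  3  4  5  5  6
Maximum dp value is 6.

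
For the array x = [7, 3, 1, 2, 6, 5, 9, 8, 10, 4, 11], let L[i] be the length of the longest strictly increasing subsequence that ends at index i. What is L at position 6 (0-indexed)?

dp[i] = 1 + max{dp[j] : j<i, x[j]<x[i]} (or 1 if no such j):
i:      0  1  2  3  4  5  6  7  8  9 10
x[i]:   7  3  1  2  6  5  9  8 10  4 11
dp:     1  1  1  2  3  3  4  4  5  3  6
At index 6 the value is 4.

4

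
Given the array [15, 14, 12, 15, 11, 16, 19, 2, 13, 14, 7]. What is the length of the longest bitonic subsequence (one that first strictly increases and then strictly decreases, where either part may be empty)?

6

inc[i] = longest strictly increasing subsequence ending at i; dec[i] = longest strictly decreasing subsequence starting at i:
i:      1  2  3  4  5  6  7  8  9 10 11
a[i]:  15 14 12 15 11 16 19  2 13 14  7
inc:    1  1  1  2  1  3  4  1  2  3  2
dec:    5  4  3  3  2  3  3  1  2  2  1
Best peak at i=7 (value 19): inc=4, dec=3, length 4+3−1 = 6.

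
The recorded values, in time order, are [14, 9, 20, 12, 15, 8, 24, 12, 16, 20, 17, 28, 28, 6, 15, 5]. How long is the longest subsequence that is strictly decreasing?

5

Negate each value so 'decreasing' becomes 'increasing', then run patience tails on the negated sequence:
-14 → extends → [-14]
-9 → extends → [-14, -9]
-20 → replaces -14 → [-20, -9]
-12 → replaces -9 → [-20, -12]
-15 → replaces -12 → [-20, -15]
-8 → extends → [-20, -15, -8]
-24 → replaces -20 → [-24, -15, -8]
-12 → replaces -8 → [-24, -15, -12]
-16 → replaces -15 → [-24, -16, -12]
-20 → replaces -16 → [-24, -20, -12]
-17 → replaces -12 → [-24, -20, -17]
-28 → replaces -24 → [-28, -20, -17]
-28 → already a tail → [-28, -20, -17]
-6 → extends → [-28, -20, -17, -6]
-15 → replaces -6 → [-28, -20, -17, -15]
-5 → extends → [-28, -20, -17, -15, -5]
Five tails, so the longest strictly decreasing subsequence of the original has length 5.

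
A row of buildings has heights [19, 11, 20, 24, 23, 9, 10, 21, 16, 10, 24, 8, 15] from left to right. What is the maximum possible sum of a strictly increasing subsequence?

86

Let S[i] be the best sum of a strictly increasing subsequence ending at i:
i:      1  2  3  4  5  6  7  8  9 10 11 12 13
a[i]:  19 11 20 24 23  9 10 21 16 10 24  8 15
S:     19 11 39 63 62  9 19 60 35 19 86  8 34
Maximum is 86 (e.g. 19 + 20 + 23 + 24).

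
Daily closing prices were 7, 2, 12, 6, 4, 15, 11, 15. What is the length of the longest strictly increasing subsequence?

4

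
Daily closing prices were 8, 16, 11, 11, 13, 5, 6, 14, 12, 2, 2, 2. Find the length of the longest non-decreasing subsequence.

Track the smallest tail for each achievable length (allowing ties):
8 → extends → [8]
16 → extends → [8, 16]
11 → replaces 16 → [8, 11]
11 → extends → [8, 11, 11]
13 → extends → [8, 11, 11, 13]
5 → replaces 8 → [5, 11, 11, 13]
6 → replaces 11 → [5, 6, 11, 13]
14 → extends → [5, 6, 11, 13, 14]
12 → replaces 13 → [5, 6, 11, 12, 14]
2 → replaces 5 → [2, 6, 11, 12, 14]
2 → replaces 6 → [2, 2, 11, 12, 14]
2 → replaces 11 → [2, 2, 2, 12, 14]
Five tails, so the longest non-decreasing subsequence has length 5 (e.g. 8, 11, 11, 13, 14).

5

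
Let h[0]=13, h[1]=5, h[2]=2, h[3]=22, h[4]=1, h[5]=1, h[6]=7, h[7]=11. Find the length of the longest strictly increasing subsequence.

3

Let dp[i] be the length of the longest such subsequence ending at index i:
i:      0  1  2  3  4  5  6  7
h[i]:  13  5  2 22  1  1  7 11
dp:     1  1  1  2  1  1  2  3
Maximum dp value is 3.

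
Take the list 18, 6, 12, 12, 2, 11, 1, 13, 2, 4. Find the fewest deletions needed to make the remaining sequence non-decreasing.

6

Fewest deletions = n − (longest non-decreasing subsequence).
i:      1  2  3  4  5  6  7  8  9 10
a[i]:  18  6 12 12  2 11  1 13  2  4
dp:     1  1  2  3  1  2  1  4  2  3
max dp = 4, so deletions = 10 − 4 = 6.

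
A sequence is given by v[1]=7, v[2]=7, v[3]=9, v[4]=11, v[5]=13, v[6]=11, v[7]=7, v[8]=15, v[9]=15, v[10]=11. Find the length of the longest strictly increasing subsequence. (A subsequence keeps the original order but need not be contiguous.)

Track the smallest tail for each achievable length (strict):
7 → extends → [7]
7 → already a tail → [7]
9 → extends → [7, 9]
11 → extends → [7, 9, 11]
13 → extends → [7, 9, 11, 13]
11 → already a tail → [7, 9, 11, 13]
7 → already a tail → [7, 9, 11, 13]
15 → extends → [7, 9, 11, 13, 15]
15 → already a tail → [7, 9, 11, 13, 15]
11 → already a tail → [7, 9, 11, 13, 15]
Five tails, so the longest strictly increasing subsequence has length 5 (e.g. 7, 9, 11, 13, 15).

5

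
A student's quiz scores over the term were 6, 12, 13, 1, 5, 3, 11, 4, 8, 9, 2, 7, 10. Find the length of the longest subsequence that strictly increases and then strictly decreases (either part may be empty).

inc[i] = longest strictly increasing subsequence ending at i; dec[i] = longest strictly decreasing subsequence starting at i:
i:      1  2  3  4  5  6  7  8  9 10 11 12 13
a[i]:   6 12 13  1  5  3 11  4  8  9  2  7 10
inc:    1  2  3  1  2  2  3  3  4  5  2  4  6
dec:    4  4  4  1  3  2  3  2  2  2  1  1  1
Best peak at i=3 (value 13): inc=3, dec=4, length 3+4−1 = 6.

6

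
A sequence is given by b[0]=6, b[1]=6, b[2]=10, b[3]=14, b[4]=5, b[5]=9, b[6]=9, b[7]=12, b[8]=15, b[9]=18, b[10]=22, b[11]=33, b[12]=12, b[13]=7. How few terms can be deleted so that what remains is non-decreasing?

5

Fewest deletions = n − (longest non-decreasing subsequence).
Patience tails:
6 → extends → [6]
6 → extends → [6, 6]
10 → extends → [6, 6, 10]
14 → extends → [6, 6, 10, 14]
5 → replaces 6 → [5, 6, 10, 14]
9 → replaces 10 → [5, 6, 9, 14]
9 → replaces 14 → [5, 6, 9, 9]
12 → extends → [5, 6, 9, 9, 12]
15 → extends → [5, 6, 9, 9, 12, 15]
18 → extends → [5, 6, 9, 9, 12, 15, 18]
22 → extends → [5, 6, 9, 9, 12, 15, 18, 22]
33 → extends → [5, 6, 9, 9, 12, 15, 18, 22, 33]
12 → replaces 15 → [5, 6, 9, 9, 12, 12, 18, 22, 33]
7 → replaces 9 → [5, 6, 7, 9, 12, 12, 18, 22, 33]
Longest non-decreasing subsequence has length 9, so deletions = 14 − 9 = 5.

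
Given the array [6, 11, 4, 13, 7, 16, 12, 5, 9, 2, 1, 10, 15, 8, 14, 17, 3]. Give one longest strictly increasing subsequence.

6, 7, 9, 10, 15, 17

Patience tails give the LIS length; then backtrack through the dp parents:
6 → extends → [6]
11 → extends → [6, 11]
4 → replaces 6 → [4, 11]
13 → extends → [4, 11, 13]
7 → replaces 11 → [4, 7, 13]
16 → extends → [4, 7, 13, 16]
12 → replaces 13 → [4, 7, 12, 16]
5 → replaces 7 → [4, 5, 12, 16]
9 → replaces 12 → [4, 5, 9, 16]
2 → replaces 4 → [2, 5, 9, 16]
1 → replaces 2 → [1, 5, 9, 16]
10 → replaces 16 → [1, 5, 9, 10]
15 → extends → [1, 5, 9, 10, 15]
8 → replaces 9 → [1, 5, 8, 10, 15]
14 → replaces 15 → [1, 5, 8, 10, 14]
17 → extends → [1, 5, 8, 10, 14, 17]
3 → replaces 5 → [1, 3, 8, 10, 14, 17]
Length 6; one witness is 6, 7, 9, 10, 15, 17.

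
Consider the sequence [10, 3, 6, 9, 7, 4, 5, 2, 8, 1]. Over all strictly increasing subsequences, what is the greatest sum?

Let S[i] be the best sum of a strictly increasing subsequence ending at i:
i:      1  2  3  4  5  6  7  8  9 10
a[i]:  10  3  6  9  7  4  5  2  8  1
S:     10  3  9 18 16  7 12  2 24  1
Maximum is 24 (e.g. 3 + 6 + 7 + 8).

24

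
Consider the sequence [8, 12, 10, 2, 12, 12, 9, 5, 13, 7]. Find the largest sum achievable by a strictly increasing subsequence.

Let S[i] be the best sum of a strictly increasing subsequence ending at i:
i:      1  2  3  4  5  6  7  8  9 10
a[i]:   8 12 10  2 12 12  9  5 13  7
S:      8 20 18  2 30 30 17  7 43 14
Maximum is 43 (e.g. 8 + 10 + 12 + 13).

43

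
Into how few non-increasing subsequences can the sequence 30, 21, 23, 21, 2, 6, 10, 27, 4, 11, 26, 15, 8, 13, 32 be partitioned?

6

Place each on the leftmost legal pile:
30 → new pile 1 (tops now [30])
21 → pile 1 (tops now [21])
23 → new pile 2 (tops now [21, 23])
21 → pile 1 (tops now [21, 23])
2 → pile 1 (tops now [2, 23])
6 → pile 2 (tops now [2, 6])
10 → new pile 3 (tops now [2, 6, 10])
27 → new pile 4 (tops now [2, 6, 10, 27])
4 → pile 2 (tops now [2, 4, 10, 27])
11 → pile 4 (tops now [2, 4, 10, 11])
26 → new pile 5 (tops now [2, 4, 10, 11, 26])
15 → pile 5 (tops now [2, 4, 10, 11, 15])
8 → pile 3 (tops now [2, 4, 8, 11, 15])
13 → pile 5 (tops now [2, 4, 8, 11, 13])
32 → new pile 6 (tops now [2, 4, 8, 11, 13, 32])
Six piles.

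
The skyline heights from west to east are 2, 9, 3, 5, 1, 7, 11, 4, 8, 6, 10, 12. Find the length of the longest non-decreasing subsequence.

7

Let dp[i] be the length of the longest such subsequence ending at index i:
i:      1  2  3  4  5  6  7  8  9 10 11 12
a[i]:   2  9  3  5  1  7 11  4  8  6 10 12
dp:     1  2  2  3  1  4  5  3  5  4  6  7
Maximum dp value is 7.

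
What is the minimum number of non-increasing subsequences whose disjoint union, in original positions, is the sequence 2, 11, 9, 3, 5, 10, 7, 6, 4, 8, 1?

5

The minimum number of non-increasing subsequences covering a sequence equals the length of its longest strictly increasing subsequence.
LIS length is 5 (e.g. 2, 3, 5, 7, 8), so 5 piles are needed.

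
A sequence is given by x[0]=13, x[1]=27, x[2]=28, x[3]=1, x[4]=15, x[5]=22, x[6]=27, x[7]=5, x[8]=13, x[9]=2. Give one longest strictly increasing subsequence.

Patience tails give the LIS length; then backtrack through the dp parents:
13 → extends → [13]
27 → extends → [13, 27]
28 → extends → [13, 27, 28]
1 → replaces 13 → [1, 27, 28]
15 → replaces 27 → [1, 15, 28]
22 → replaces 28 → [1, 15, 22]
27 → extends → [1, 15, 22, 27]
5 → replaces 15 → [1, 5, 22, 27]
13 → replaces 22 → [1, 5, 13, 27]
2 → replaces 5 → [1, 2, 13, 27]
Length 4; one witness is 13, 15, 22, 27.

13, 15, 22, 27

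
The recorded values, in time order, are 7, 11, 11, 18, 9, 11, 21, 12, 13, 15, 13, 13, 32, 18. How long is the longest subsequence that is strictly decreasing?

3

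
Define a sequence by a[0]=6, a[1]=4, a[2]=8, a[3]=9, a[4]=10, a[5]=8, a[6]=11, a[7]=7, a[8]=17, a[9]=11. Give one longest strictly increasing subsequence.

Patience tails give the LIS length; then backtrack through the dp parents:
6 → extends → [6]
4 → replaces 6 → [4]
8 → extends → [4, 8]
9 → extends → [4, 8, 9]
10 → extends → [4, 8, 9, 10]
8 → already a tail → [4, 8, 9, 10]
11 → extends → [4, 8, 9, 10, 11]
7 → replaces 8 → [4, 7, 9, 10, 11]
17 → extends → [4, 7, 9, 10, 11, 17]
11 → already a tail → [4, 7, 9, 10, 11, 17]
Length 6; one witness is 6, 8, 9, 10, 11, 17.

6, 8, 9, 10, 11, 17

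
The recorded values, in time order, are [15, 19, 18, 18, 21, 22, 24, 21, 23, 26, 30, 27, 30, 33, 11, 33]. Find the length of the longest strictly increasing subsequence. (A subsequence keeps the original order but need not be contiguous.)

9

Track the smallest tail for each achievable length (strict):
15 → extends → [15]
19 → extends → [15, 19]
18 → replaces 19 → [15, 18]
18 → already a tail → [15, 18]
21 → extends → [15, 18, 21]
22 → extends → [15, 18, 21, 22]
24 → extends → [15, 18, 21, 22, 24]
21 → already a tail → [15, 18, 21, 22, 24]
23 → replaces 24 → [15, 18, 21, 22, 23]
26 → extends → [15, 18, 21, 22, 23, 26]
30 → extends → [15, 18, 21, 22, 23, 26, 30]
27 → replaces 30 → [15, 18, 21, 22, 23, 26, 27]
30 → extends → [15, 18, 21, 22, 23, 26, 27, 30]
33 → extends → [15, 18, 21, 22, 23, 26, 27, 30, 33]
11 → replaces 15 → [11, 18, 21, 22, 23, 26, 27, 30, 33]
33 → already a tail → [11, 18, 21, 22, 23, 26, 27, 30, 33]
Nine tails, so the longest strictly increasing subsequence has length 9 (e.g. 15, 19, 21, 22, 24, 26, 27, 30, 33).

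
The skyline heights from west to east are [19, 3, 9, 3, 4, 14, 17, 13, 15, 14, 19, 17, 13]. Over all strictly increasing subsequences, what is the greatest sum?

Let S[i] be the best sum of a strictly increasing subsequence ending at i:
i:      1  2  3  4  5  6  7  8  9 10 11 12 13
a[i]:  19  3  9  3  4 14 17 13 15 14 19 17 13
S:     19  3 12  3  7 26 43 25 41 39 62 58 25
Maximum is 62 (e.g. 3 + 9 + 14 + 17 + 19).

62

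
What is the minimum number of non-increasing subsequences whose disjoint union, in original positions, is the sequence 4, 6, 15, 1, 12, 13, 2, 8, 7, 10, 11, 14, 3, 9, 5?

Place each on the leftmost legal pile:
4 → new pile 1 (tops now [4])
6 → new pile 2 (tops now [4, 6])
15 → new pile 3 (tops now [4, 6, 15])
1 → pile 1 (tops now [1, 6, 15])
12 → pile 3 (tops now [1, 6, 12])
13 → new pile 4 (tops now [1, 6, 12, 13])
2 → pile 2 (tops now [1, 2, 12, 13])
8 → pile 3 (tops now [1, 2, 8, 13])
7 → pile 3 (tops now [1, 2, 7, 13])
10 → pile 4 (tops now [1, 2, 7, 10])
11 → new pile 5 (tops now [1, 2, 7, 10, 11])
14 → new pile 6 (tops now [1, 2, 7, 10, 11, 14])
3 → pile 3 (tops now [1, 2, 3, 10, 11, 14])
9 → pile 4 (tops now [1, 2, 3, 9, 11, 14])
5 → pile 4 (tops now [1, 2, 3, 5, 11, 14])
Six piles.

6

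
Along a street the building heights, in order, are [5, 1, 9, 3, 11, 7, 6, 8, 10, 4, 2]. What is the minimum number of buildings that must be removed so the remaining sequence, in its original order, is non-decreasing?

Fewest deletions = n − (longest non-decreasing subsequence).
Patience tails:
5 → extends → [5]
1 → replaces 5 → [1]
9 → extends → [1, 9]
3 → replaces 9 → [1, 3]
11 → extends → [1, 3, 11]
7 → replaces 11 → [1, 3, 7]
6 → replaces 7 → [1, 3, 6]
8 → extends → [1, 3, 6, 8]
10 → extends → [1, 3, 6, 8, 10]
4 → replaces 6 → [1, 3, 4, 8, 10]
2 → replaces 3 → [1, 2, 4, 8, 10]
Longest non-decreasing subsequence has length 5, so deletions = 11 − 5 = 6.

6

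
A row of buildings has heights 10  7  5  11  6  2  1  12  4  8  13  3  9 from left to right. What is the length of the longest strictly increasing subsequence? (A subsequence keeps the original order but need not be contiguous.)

Track the smallest tail for each achievable length (strict):
10 → extends → [10]
7 → replaces 10 → [7]
5 → replaces 7 → [5]
11 → extends → [5, 11]
6 → replaces 11 → [5, 6]
2 → replaces 5 → [2, 6]
1 → replaces 2 → [1, 6]
12 → extends → [1, 6, 12]
4 → replaces 6 → [1, 4, 12]
8 → replaces 12 → [1, 4, 8]
13 → extends → [1, 4, 8, 13]
3 → replaces 4 → [1, 3, 8, 13]
9 → replaces 13 → [1, 3, 8, 9]
Four tails, so the longest strictly increasing subsequence has length 4 (e.g. 10, 11, 12, 13).

4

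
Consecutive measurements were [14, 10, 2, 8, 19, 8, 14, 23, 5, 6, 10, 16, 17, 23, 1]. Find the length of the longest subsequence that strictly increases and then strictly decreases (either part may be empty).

8

inc[i] = longest strictly increasing subsequence ending at i; dec[i] = longest strictly decreasing subsequence starting at i:
i:      1  2  3  4  5  6  7  8  9 10 11 12 13 14 15
a[i]:  14 10  2  8 19  8 14 23  5  6 10 16 17 23  1
inc:    1  1  1  2  3  2  3  4  2  3  4  5  6  7  1
dec:    5  4  2  3  4  3  3  3  2  2  2  2  2  2  1
Best peak at i=14 (value 23): inc=7, dec=2, length 7+2−1 = 8.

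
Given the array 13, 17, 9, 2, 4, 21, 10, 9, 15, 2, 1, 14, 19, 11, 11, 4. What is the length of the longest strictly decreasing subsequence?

Negate each value so 'decreasing' becomes 'increasing', then run patience tails on the negated sequence:
-13 → extends → [-13]
-17 → replaces -13 → [-17]
-9 → extends → [-17, -9]
-2 → extends → [-17, -9, -2]
-4 → replaces -2 → [-17, -9, -4]
-21 → replaces -17 → [-21, -9, -4]
-10 → replaces -9 → [-21, -10, -4]
-9 → replaces -4 → [-21, -10, -9]
-15 → replaces -10 → [-21, -15, -9]
-2 → extends → [-21, -15, -9, -2]
-1 → extends → [-21, -15, -9, -2, -1]
-14 → replaces -9 → [-21, -15, -14, -2, -1]
-19 → replaces -15 → [-21, -19, -14, -2, -1]
-11 → replaces -2 → [-21, -19, -14, -11, -1]
-11 → already a tail → [-21, -19, -14, -11, -1]
-4 → replaces -1 → [-21, -19, -14, -11, -4]
Five tails, so the longest strictly decreasing subsequence of the original has length 5.

5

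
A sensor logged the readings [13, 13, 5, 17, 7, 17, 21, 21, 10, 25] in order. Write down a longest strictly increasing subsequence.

5, 7, 17, 21, 25

Patience tails give the LIS length; then backtrack through the dp parents:
13 → extends → [13]
13 → already a tail → [13]
5 → replaces 13 → [5]
17 → extends → [5, 17]
7 → replaces 17 → [5, 7]
17 → extends → [5, 7, 17]
21 → extends → [5, 7, 17, 21]
21 → already a tail → [5, 7, 17, 21]
10 → replaces 17 → [5, 7, 10, 21]
25 → extends → [5, 7, 10, 21, 25]
Length 5; one witness is 5, 7, 17, 21, 25.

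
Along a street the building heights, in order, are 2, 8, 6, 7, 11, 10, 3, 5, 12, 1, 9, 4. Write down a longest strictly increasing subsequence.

Patience tails give the LIS length; then backtrack through the dp parents:
2 → extends → [2]
8 → extends → [2, 8]
6 → replaces 8 → [2, 6]
7 → extends → [2, 6, 7]
11 → extends → [2, 6, 7, 11]
10 → replaces 11 → [2, 6, 7, 10]
3 → replaces 6 → [2, 3, 7, 10]
5 → replaces 7 → [2, 3, 5, 10]
12 → extends → [2, 3, 5, 10, 12]
1 → replaces 2 → [1, 3, 5, 10, 12]
9 → replaces 10 → [1, 3, 5, 9, 12]
4 → replaces 5 → [1, 3, 4, 9, 12]
Length 5; one witness is 2, 6, 7, 11, 12.

2, 6, 7, 11, 12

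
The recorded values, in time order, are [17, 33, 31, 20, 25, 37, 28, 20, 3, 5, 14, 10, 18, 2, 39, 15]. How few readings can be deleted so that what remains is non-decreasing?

Fewest deletions = n − (longest non-decreasing subsequence).
Patience tails:
17 → extends → [17]
33 → extends → [17, 33]
31 → replaces 33 → [17, 31]
20 → replaces 31 → [17, 20]
25 → extends → [17, 20, 25]
37 → extends → [17, 20, 25, 37]
28 → replaces 37 → [17, 20, 25, 28]
20 → replaces 25 → [17, 20, 20, 28]
3 → replaces 17 → [3, 20, 20, 28]
5 → replaces 20 → [3, 5, 20, 28]
14 → replaces 20 → [3, 5, 14, 28]
10 → replaces 14 → [3, 5, 10, 28]
18 → replaces 28 → [3, 5, 10, 18]
2 → replaces 3 → [2, 5, 10, 18]
39 → extends → [2, 5, 10, 18, 39]
15 → replaces 18 → [2, 5, 10, 15, 39]
Longest non-decreasing subsequence has length 5, so deletions = 16 − 5 = 11.

11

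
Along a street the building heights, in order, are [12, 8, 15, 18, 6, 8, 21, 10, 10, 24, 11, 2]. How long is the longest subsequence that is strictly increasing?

5

Track the smallest tail for each achievable length (strict):
12 → extends → [12]
8 → replaces 12 → [8]
15 → extends → [8, 15]
18 → extends → [8, 15, 18]
6 → replaces 8 → [6, 15, 18]
8 → replaces 15 → [6, 8, 18]
21 → extends → [6, 8, 18, 21]
10 → replaces 18 → [6, 8, 10, 21]
10 → already a tail → [6, 8, 10, 21]
24 → extends → [6, 8, 10, 21, 24]
11 → replaces 21 → [6, 8, 10, 11, 24]
2 → replaces 6 → [2, 8, 10, 11, 24]
Five tails, so the longest strictly increasing subsequence has length 5 (e.g. 12, 15, 18, 21, 24).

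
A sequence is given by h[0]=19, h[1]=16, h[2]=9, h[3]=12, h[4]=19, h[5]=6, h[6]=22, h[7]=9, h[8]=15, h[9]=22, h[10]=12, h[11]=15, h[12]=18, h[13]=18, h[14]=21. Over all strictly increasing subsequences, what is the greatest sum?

81

Let S[i] be the best sum of a strictly increasing subsequence ending at i:
i:      0  1  2  3  4  5  6  7  8  9 10 11 12 13 14
h[i]:  19 16  9 12 19  6 22  9 15 22 12 15 18 18 21
S:     19 16  9 21 40  6 62 15 36 62 27 42 60 60 81
Maximum is 81 (e.g. 6 + 9 + 12 + 15 + 18 + 21).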